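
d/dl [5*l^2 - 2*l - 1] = 10*l - 2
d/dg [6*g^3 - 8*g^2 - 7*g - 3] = 18*g^2 - 16*g - 7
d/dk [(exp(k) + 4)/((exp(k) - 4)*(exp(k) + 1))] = (-exp(2*k) - 8*exp(k) + 8)*exp(k)/(exp(4*k) - 6*exp(3*k) + exp(2*k) + 24*exp(k) + 16)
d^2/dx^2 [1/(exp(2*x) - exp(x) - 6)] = ((1 - 4*exp(x))*(-exp(2*x) + exp(x) + 6) - 2*(2*exp(x) - 1)^2*exp(x))*exp(x)/(-exp(2*x) + exp(x) + 6)^3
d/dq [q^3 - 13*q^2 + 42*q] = 3*q^2 - 26*q + 42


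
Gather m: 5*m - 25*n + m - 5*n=6*m - 30*n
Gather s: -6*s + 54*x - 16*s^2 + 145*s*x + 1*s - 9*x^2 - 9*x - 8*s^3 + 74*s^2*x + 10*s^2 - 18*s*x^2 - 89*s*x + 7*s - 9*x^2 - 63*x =-8*s^3 + s^2*(74*x - 6) + s*(-18*x^2 + 56*x + 2) - 18*x^2 - 18*x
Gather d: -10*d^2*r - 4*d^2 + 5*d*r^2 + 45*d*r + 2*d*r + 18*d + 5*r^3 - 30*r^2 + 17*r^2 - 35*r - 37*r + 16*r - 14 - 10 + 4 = d^2*(-10*r - 4) + d*(5*r^2 + 47*r + 18) + 5*r^3 - 13*r^2 - 56*r - 20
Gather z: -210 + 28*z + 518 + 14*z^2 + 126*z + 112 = 14*z^2 + 154*z + 420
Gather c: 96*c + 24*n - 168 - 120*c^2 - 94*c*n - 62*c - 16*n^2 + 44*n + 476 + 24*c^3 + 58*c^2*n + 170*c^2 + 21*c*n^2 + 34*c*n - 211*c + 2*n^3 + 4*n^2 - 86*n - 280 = 24*c^3 + c^2*(58*n + 50) + c*(21*n^2 - 60*n - 177) + 2*n^3 - 12*n^2 - 18*n + 28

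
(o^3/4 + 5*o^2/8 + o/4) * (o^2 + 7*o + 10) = o^5/4 + 19*o^4/8 + 57*o^3/8 + 8*o^2 + 5*o/2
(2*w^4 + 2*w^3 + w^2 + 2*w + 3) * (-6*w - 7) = -12*w^5 - 26*w^4 - 20*w^3 - 19*w^2 - 32*w - 21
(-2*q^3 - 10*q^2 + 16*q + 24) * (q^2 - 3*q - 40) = -2*q^5 - 4*q^4 + 126*q^3 + 376*q^2 - 712*q - 960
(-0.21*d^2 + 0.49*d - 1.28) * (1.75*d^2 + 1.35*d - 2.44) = -0.3675*d^4 + 0.574*d^3 - 1.0661*d^2 - 2.9236*d + 3.1232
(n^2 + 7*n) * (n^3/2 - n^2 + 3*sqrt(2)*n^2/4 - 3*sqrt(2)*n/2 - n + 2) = n^5/2 + 3*sqrt(2)*n^4/4 + 5*n^4/2 - 8*n^3 + 15*sqrt(2)*n^3/4 - 21*sqrt(2)*n^2/2 - 5*n^2 + 14*n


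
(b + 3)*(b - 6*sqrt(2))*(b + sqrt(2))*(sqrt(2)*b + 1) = sqrt(2)*b^4 - 9*b^3 + 3*sqrt(2)*b^3 - 27*b^2 - 17*sqrt(2)*b^2 - 51*sqrt(2)*b - 12*b - 36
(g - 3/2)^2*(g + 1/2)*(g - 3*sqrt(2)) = g^4 - 3*sqrt(2)*g^3 - 5*g^3/2 + 3*g^2/4 + 15*sqrt(2)*g^2/2 - 9*sqrt(2)*g/4 + 9*g/8 - 27*sqrt(2)/8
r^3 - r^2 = r^2*(r - 1)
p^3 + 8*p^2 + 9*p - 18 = (p - 1)*(p + 3)*(p + 6)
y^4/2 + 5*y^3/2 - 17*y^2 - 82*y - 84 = (y/2 + 1)*(y - 6)*(y + 2)*(y + 7)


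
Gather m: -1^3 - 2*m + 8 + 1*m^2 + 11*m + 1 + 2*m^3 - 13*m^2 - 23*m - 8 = 2*m^3 - 12*m^2 - 14*m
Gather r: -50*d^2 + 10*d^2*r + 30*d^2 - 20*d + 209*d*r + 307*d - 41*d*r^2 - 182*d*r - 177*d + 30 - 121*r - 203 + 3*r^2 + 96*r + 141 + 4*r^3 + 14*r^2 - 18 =-20*d^2 + 110*d + 4*r^3 + r^2*(17 - 41*d) + r*(10*d^2 + 27*d - 25) - 50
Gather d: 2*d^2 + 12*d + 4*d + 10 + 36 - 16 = 2*d^2 + 16*d + 30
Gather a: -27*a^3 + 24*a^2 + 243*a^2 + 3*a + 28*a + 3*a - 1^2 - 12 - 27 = -27*a^3 + 267*a^2 + 34*a - 40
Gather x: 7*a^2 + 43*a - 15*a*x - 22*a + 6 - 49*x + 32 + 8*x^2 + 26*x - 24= 7*a^2 + 21*a + 8*x^2 + x*(-15*a - 23) + 14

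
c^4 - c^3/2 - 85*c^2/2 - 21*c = c*(c - 7)*(c + 1/2)*(c + 6)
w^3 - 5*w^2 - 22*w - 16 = (w - 8)*(w + 1)*(w + 2)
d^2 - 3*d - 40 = (d - 8)*(d + 5)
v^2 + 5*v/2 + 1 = (v + 1/2)*(v + 2)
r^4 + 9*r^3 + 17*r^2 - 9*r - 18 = (r - 1)*(r + 1)*(r + 3)*(r + 6)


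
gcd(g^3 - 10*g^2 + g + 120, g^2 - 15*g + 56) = g - 8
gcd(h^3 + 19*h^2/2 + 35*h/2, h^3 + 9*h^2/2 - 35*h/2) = h^2 + 7*h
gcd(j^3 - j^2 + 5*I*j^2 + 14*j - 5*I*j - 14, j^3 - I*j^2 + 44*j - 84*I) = j^2 + 5*I*j + 14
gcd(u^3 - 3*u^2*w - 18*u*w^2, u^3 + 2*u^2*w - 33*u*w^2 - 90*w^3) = u^2 - 3*u*w - 18*w^2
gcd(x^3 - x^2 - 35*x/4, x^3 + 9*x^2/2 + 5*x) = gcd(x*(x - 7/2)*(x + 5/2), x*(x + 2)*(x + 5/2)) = x^2 + 5*x/2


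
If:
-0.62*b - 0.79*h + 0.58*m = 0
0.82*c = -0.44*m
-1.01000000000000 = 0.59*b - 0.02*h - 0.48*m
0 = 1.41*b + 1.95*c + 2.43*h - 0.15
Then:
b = -3.34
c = 1.10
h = 1.12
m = -2.05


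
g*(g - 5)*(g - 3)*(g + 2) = g^4 - 6*g^3 - g^2 + 30*g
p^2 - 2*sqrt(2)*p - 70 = (p - 7*sqrt(2))*(p + 5*sqrt(2))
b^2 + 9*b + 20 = (b + 4)*(b + 5)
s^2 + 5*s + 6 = (s + 2)*(s + 3)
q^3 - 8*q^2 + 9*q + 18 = (q - 6)*(q - 3)*(q + 1)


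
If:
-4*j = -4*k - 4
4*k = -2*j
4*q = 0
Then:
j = 2/3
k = -1/3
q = 0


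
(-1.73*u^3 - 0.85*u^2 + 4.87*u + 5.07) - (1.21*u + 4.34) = -1.73*u^3 - 0.85*u^2 + 3.66*u + 0.73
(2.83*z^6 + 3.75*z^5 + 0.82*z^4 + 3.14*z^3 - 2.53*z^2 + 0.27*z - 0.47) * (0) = 0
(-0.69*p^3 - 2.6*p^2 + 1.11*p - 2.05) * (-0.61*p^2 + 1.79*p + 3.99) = 0.4209*p^5 + 0.3509*p^4 - 8.0842*p^3 - 7.1366*p^2 + 0.759400000000001*p - 8.1795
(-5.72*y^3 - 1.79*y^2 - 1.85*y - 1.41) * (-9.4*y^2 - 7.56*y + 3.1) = 53.768*y^5 + 60.0692*y^4 + 13.1904*y^3 + 21.691*y^2 + 4.9246*y - 4.371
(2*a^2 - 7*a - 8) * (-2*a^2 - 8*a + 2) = -4*a^4 - 2*a^3 + 76*a^2 + 50*a - 16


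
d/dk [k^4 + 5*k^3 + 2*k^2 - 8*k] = 4*k^3 + 15*k^2 + 4*k - 8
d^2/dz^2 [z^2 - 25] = 2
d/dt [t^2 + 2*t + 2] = 2*t + 2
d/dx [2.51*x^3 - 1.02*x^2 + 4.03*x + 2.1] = 7.53*x^2 - 2.04*x + 4.03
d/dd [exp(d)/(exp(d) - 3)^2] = (-exp(d) - 3)*exp(d)/(exp(d) - 3)^3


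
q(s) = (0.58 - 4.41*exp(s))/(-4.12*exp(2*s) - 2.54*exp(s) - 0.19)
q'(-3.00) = 1.17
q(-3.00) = -1.10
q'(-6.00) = 0.15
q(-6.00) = -2.90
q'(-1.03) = 0.23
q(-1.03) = 0.61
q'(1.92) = -0.13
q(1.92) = 0.14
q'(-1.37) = 0.49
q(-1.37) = 0.49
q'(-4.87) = 0.41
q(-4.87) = -2.60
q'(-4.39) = 0.60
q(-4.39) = -2.36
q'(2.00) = -0.12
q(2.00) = 0.13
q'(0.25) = -0.26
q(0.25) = 0.50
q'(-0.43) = -0.11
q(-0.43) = 0.64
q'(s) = (0.58 - 4.41*exp(s))*(8.24*exp(2*s) + 2.54*exp(s))/(-4.12*exp(2*s) - 2.54*exp(s) - 0.19)^2 - 4.41*exp(s)/(-4.12*exp(2*s) - 2.54*exp(s) - 0.19) = (-18.1692*exp(2*s) + 4.7792*exp(s) + 2.3111)*exp(s)/(16.9744*exp(4*s) + 20.9296*exp(3*s) + 8.0172*exp(2*s) + 0.9652*exp(s) + 0.0361)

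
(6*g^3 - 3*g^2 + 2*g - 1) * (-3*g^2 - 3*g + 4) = -18*g^5 - 9*g^4 + 27*g^3 - 15*g^2 + 11*g - 4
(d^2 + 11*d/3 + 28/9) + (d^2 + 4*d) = 2*d^2 + 23*d/3 + 28/9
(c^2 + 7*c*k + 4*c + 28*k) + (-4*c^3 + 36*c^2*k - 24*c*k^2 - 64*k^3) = -4*c^3 + 36*c^2*k + c^2 - 24*c*k^2 + 7*c*k + 4*c - 64*k^3 + 28*k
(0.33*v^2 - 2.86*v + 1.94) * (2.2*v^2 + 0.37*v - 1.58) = 0.726*v^4 - 6.1699*v^3 + 2.6884*v^2 + 5.2366*v - 3.0652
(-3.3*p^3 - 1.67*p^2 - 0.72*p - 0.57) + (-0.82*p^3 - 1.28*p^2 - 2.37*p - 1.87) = -4.12*p^3 - 2.95*p^2 - 3.09*p - 2.44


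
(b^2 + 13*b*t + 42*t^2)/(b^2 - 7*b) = (b^2 + 13*b*t + 42*t^2)/(b*(b - 7))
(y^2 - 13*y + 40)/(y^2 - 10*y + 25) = (y - 8)/(y - 5)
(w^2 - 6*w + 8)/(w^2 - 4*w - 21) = (-w^2 + 6*w - 8)/(-w^2 + 4*w + 21)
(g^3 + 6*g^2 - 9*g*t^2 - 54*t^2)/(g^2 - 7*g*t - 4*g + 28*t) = (g^3 + 6*g^2 - 9*g*t^2 - 54*t^2)/(g^2 - 7*g*t - 4*g + 28*t)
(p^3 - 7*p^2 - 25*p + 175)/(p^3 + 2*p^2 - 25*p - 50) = (p - 7)/(p + 2)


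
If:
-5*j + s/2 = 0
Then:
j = s/10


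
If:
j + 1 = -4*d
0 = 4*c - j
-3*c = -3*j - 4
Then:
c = -4/9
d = 7/36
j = -16/9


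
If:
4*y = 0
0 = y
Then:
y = 0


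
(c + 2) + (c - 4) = 2*c - 2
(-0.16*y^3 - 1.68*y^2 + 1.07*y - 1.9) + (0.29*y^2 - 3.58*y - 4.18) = -0.16*y^3 - 1.39*y^2 - 2.51*y - 6.08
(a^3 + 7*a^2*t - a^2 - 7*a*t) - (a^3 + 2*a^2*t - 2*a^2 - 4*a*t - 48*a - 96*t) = 5*a^2*t + a^2 - 3*a*t + 48*a + 96*t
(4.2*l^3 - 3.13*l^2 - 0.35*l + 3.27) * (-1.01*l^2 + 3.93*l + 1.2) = -4.242*l^5 + 19.6673*l^4 - 6.9074*l^3 - 8.4342*l^2 + 12.4311*l + 3.924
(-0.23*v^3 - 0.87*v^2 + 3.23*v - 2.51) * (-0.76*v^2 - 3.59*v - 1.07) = 0.1748*v^5 + 1.4869*v^4 + 0.9146*v^3 - 8.7572*v^2 + 5.5548*v + 2.6857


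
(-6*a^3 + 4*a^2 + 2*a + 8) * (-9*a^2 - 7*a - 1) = 54*a^5 + 6*a^4 - 40*a^3 - 90*a^2 - 58*a - 8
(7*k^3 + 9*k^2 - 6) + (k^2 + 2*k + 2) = 7*k^3 + 10*k^2 + 2*k - 4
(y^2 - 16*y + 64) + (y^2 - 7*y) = 2*y^2 - 23*y + 64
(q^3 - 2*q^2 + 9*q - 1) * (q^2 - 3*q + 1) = q^5 - 5*q^4 + 16*q^3 - 30*q^2 + 12*q - 1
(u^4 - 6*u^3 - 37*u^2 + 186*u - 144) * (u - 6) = u^5 - 12*u^4 - u^3 + 408*u^2 - 1260*u + 864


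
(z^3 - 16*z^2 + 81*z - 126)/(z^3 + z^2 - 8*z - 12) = (z^2 - 13*z + 42)/(z^2 + 4*z + 4)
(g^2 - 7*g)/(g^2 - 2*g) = (g - 7)/(g - 2)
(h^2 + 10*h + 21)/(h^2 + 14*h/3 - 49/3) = 3*(h + 3)/(3*h - 7)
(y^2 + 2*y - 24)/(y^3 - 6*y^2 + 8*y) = (y + 6)/(y*(y - 2))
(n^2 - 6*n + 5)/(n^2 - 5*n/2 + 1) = 2*(n^2 - 6*n + 5)/(2*n^2 - 5*n + 2)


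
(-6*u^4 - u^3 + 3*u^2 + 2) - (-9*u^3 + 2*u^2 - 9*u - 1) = -6*u^4 + 8*u^3 + u^2 + 9*u + 3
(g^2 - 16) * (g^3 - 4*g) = g^5 - 20*g^3 + 64*g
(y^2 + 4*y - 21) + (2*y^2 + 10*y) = 3*y^2 + 14*y - 21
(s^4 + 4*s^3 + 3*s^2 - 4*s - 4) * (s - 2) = s^5 + 2*s^4 - 5*s^3 - 10*s^2 + 4*s + 8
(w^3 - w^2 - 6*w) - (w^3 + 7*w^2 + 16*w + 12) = -8*w^2 - 22*w - 12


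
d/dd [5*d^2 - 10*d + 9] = 10*d - 10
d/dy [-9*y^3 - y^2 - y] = -27*y^2 - 2*y - 1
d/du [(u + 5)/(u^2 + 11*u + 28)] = (u^2 + 11*u - (u + 5)*(2*u + 11) + 28)/(u^2 + 11*u + 28)^2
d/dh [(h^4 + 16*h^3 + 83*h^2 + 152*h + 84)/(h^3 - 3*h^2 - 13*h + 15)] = (h^6 - 6*h^5 - 170*h^4 - 660*h^3 - 155*h^2 + 2994*h + 3372)/(h^6 - 6*h^5 - 17*h^4 + 108*h^3 + 79*h^2 - 390*h + 225)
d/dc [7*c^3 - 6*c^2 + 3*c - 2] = 21*c^2 - 12*c + 3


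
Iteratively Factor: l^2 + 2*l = (l + 2)*(l)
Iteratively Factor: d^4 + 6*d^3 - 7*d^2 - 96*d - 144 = (d + 3)*(d^3 + 3*d^2 - 16*d - 48) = (d + 3)*(d + 4)*(d^2 - d - 12) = (d + 3)^2*(d + 4)*(d - 4)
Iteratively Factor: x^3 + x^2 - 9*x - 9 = (x + 3)*(x^2 - 2*x - 3) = (x + 1)*(x + 3)*(x - 3)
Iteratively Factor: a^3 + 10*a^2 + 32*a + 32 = (a + 4)*(a^2 + 6*a + 8) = (a + 2)*(a + 4)*(a + 4)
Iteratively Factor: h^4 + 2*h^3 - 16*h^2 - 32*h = (h + 2)*(h^3 - 16*h) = (h - 4)*(h + 2)*(h^2 + 4*h) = (h - 4)*(h + 2)*(h + 4)*(h)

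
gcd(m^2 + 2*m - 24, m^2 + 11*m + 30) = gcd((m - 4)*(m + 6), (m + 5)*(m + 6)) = m + 6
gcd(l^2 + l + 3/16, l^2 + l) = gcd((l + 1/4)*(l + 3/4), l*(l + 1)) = 1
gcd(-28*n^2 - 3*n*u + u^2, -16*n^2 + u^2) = 4*n + u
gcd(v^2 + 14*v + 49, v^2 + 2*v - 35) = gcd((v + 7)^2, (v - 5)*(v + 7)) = v + 7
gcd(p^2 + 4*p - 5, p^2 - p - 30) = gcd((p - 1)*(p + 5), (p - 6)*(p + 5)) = p + 5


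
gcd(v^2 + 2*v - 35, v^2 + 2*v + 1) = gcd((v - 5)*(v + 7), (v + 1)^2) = 1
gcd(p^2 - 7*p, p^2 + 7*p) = p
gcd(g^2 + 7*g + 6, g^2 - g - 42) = g + 6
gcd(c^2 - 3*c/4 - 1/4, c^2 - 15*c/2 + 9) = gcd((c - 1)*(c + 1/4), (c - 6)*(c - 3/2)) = 1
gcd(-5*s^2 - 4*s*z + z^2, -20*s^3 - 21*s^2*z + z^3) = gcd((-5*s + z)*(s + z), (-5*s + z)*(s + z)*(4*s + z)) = -5*s^2 - 4*s*z + z^2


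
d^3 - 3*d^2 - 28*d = d*(d - 7)*(d + 4)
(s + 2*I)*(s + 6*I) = s^2 + 8*I*s - 12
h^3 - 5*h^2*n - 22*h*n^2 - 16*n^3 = (h - 8*n)*(h + n)*(h + 2*n)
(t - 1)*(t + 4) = t^2 + 3*t - 4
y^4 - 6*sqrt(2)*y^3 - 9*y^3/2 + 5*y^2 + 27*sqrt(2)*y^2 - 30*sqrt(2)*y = y*(y - 5/2)*(y - 2)*(y - 6*sqrt(2))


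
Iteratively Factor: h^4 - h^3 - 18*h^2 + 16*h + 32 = (h - 4)*(h^3 + 3*h^2 - 6*h - 8) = (h - 4)*(h + 4)*(h^2 - h - 2) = (h - 4)*(h + 1)*(h + 4)*(h - 2)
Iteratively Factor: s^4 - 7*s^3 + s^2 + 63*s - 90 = (s - 2)*(s^3 - 5*s^2 - 9*s + 45) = (s - 3)*(s - 2)*(s^2 - 2*s - 15) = (s - 3)*(s - 2)*(s + 3)*(s - 5)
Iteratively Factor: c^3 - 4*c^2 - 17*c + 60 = (c - 3)*(c^2 - c - 20) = (c - 5)*(c - 3)*(c + 4)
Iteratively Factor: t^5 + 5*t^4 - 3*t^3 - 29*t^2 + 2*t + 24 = (t - 2)*(t^4 + 7*t^3 + 11*t^2 - 7*t - 12) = (t - 2)*(t + 3)*(t^3 + 4*t^2 - t - 4) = (t - 2)*(t - 1)*(t + 3)*(t^2 + 5*t + 4) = (t - 2)*(t - 1)*(t + 1)*(t + 3)*(t + 4)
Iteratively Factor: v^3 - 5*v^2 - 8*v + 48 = (v - 4)*(v^2 - v - 12) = (v - 4)*(v + 3)*(v - 4)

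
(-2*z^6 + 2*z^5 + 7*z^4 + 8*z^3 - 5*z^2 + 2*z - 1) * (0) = 0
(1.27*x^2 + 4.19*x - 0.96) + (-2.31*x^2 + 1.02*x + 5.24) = -1.04*x^2 + 5.21*x + 4.28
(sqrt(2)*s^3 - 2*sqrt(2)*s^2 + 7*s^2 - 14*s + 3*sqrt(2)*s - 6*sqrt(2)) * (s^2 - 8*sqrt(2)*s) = sqrt(2)*s^5 - 9*s^4 - 2*sqrt(2)*s^4 - 53*sqrt(2)*s^3 + 18*s^3 - 48*s^2 + 106*sqrt(2)*s^2 + 96*s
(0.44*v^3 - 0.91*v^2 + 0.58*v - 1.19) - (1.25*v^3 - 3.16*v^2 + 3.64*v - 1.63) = -0.81*v^3 + 2.25*v^2 - 3.06*v + 0.44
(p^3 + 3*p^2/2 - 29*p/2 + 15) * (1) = p^3 + 3*p^2/2 - 29*p/2 + 15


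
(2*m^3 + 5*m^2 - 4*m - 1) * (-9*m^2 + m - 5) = -18*m^5 - 43*m^4 + 31*m^3 - 20*m^2 + 19*m + 5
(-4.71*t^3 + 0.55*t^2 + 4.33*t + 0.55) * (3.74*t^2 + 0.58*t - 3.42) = -17.6154*t^5 - 0.674799999999999*t^4 + 32.6214*t^3 + 2.6874*t^2 - 14.4896*t - 1.881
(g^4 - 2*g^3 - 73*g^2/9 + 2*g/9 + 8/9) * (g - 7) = g^5 - 9*g^4 + 53*g^3/9 + 57*g^2 - 2*g/3 - 56/9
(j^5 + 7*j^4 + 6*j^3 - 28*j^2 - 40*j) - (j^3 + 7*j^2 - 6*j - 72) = j^5 + 7*j^4 + 5*j^3 - 35*j^2 - 34*j + 72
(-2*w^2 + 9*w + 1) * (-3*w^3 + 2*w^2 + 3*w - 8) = 6*w^5 - 31*w^4 + 9*w^3 + 45*w^2 - 69*w - 8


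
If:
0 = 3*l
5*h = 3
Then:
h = 3/5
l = 0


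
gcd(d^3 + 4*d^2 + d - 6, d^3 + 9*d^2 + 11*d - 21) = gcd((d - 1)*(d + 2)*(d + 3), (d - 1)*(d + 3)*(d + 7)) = d^2 + 2*d - 3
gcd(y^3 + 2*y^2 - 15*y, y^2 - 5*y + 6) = y - 3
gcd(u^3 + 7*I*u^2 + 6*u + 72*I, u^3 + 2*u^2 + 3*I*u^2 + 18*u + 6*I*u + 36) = u^2 + 3*I*u + 18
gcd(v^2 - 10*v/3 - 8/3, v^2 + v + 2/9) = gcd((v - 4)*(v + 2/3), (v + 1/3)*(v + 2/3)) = v + 2/3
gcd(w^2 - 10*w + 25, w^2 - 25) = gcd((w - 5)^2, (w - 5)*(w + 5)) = w - 5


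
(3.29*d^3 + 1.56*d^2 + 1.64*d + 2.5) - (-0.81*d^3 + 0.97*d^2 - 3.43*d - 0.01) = 4.1*d^3 + 0.59*d^2 + 5.07*d + 2.51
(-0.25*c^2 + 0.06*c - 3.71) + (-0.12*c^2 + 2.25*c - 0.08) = -0.37*c^2 + 2.31*c - 3.79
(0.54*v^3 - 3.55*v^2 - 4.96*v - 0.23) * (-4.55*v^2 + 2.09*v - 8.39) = -2.457*v^5 + 17.2811*v^4 + 10.6179*v^3 + 20.4646*v^2 + 41.1337*v + 1.9297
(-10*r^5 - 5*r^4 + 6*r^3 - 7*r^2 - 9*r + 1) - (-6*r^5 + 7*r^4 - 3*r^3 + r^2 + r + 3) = -4*r^5 - 12*r^4 + 9*r^3 - 8*r^2 - 10*r - 2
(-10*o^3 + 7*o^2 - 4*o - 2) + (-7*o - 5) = -10*o^3 + 7*o^2 - 11*o - 7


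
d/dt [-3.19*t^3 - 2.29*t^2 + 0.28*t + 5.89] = -9.57*t^2 - 4.58*t + 0.28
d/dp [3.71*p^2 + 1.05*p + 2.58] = 7.42*p + 1.05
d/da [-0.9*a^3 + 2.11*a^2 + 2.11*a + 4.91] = -2.7*a^2 + 4.22*a + 2.11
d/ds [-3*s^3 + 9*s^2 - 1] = 9*s*(2 - s)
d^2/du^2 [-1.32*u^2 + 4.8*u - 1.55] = -2.64000000000000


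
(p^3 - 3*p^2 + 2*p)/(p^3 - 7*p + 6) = p/(p + 3)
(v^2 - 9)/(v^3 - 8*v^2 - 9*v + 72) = 1/(v - 8)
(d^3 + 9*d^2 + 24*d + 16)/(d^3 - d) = (d^2 + 8*d + 16)/(d*(d - 1))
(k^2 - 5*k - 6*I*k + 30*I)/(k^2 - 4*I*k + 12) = (k - 5)/(k + 2*I)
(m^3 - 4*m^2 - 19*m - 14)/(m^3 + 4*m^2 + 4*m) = (m^2 - 6*m - 7)/(m*(m + 2))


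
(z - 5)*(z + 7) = z^2 + 2*z - 35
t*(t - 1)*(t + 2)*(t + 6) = t^4 + 7*t^3 + 4*t^2 - 12*t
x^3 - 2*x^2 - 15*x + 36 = (x - 3)^2*(x + 4)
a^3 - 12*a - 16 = (a - 4)*(a + 2)^2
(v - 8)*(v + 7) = v^2 - v - 56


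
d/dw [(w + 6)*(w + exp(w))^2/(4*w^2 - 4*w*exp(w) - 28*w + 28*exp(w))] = (w + exp(w))*((w + 6)*(w + exp(w))*(w*exp(w) - 2*w - 6*exp(w) + 7) + (w + 2*(w + 6)*(exp(w) + 1) + exp(w))*(w^2 - w*exp(w) - 7*w + 7*exp(w)))/(4*(w^2 - w*exp(w) - 7*w + 7*exp(w))^2)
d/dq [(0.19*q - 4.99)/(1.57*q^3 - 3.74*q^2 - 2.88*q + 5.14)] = (-0.5966*q^3 + 24.2135*q^2 - 37.3252*q - 13.3946)/(2.4649*q^6 - 11.7436*q^5 + 4.9444*q^4 + 37.682*q^3 - 30.1528*q^2 - 29.6064*q + 26.4196)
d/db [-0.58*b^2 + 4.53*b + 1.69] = 4.53 - 1.16*b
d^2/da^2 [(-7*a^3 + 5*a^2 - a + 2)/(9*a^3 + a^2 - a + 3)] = 4*(234*a^6 - 216*a^5 + 1107*a^4 - 396*a^3 + 66*a^2 - 174*a + 19)/(729*a^9 + 243*a^8 - 216*a^7 + 676*a^6 + 186*a^5 - 150*a^4 + 224*a^3 + 36*a^2 - 27*a + 27)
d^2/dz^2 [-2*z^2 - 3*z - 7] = -4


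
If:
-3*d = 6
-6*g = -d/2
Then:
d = -2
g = -1/6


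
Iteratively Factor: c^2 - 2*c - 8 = (c + 2)*(c - 4)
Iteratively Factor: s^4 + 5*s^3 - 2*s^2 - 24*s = (s + 4)*(s^3 + s^2 - 6*s) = (s + 3)*(s + 4)*(s^2 - 2*s) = s*(s + 3)*(s + 4)*(s - 2)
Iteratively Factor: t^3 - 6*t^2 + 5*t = (t - 5)*(t^2 - t) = (t - 5)*(t - 1)*(t)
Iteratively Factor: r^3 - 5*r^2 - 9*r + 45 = (r + 3)*(r^2 - 8*r + 15) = (r - 5)*(r + 3)*(r - 3)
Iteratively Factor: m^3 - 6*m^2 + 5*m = (m)*(m^2 - 6*m + 5) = m*(m - 5)*(m - 1)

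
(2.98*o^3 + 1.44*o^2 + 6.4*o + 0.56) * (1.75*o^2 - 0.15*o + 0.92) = 5.215*o^5 + 2.073*o^4 + 13.7256*o^3 + 1.3448*o^2 + 5.804*o + 0.5152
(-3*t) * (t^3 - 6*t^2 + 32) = -3*t^4 + 18*t^3 - 96*t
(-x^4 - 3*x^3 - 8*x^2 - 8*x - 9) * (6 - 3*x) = 3*x^5 + 3*x^4 + 6*x^3 - 24*x^2 - 21*x - 54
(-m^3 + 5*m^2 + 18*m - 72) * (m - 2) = -m^4 + 7*m^3 + 8*m^2 - 108*m + 144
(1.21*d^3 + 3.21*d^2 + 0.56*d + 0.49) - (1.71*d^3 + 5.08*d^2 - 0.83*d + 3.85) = -0.5*d^3 - 1.87*d^2 + 1.39*d - 3.36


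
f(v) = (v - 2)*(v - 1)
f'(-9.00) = -21.00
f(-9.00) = 110.00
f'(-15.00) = -33.00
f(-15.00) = 272.00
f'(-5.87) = -14.74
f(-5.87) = 54.07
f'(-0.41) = -3.82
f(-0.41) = 3.40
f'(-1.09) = -5.18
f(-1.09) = 6.46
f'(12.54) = 22.08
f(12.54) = 121.63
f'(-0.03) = -3.06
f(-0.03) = 2.09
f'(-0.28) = -3.56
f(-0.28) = 2.92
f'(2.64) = 2.28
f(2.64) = 1.05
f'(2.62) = 2.24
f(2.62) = 1.00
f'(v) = 2*v - 3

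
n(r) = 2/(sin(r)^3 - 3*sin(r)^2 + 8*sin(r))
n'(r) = 2*(-3*sin(r)^2*cos(r) + 6*sin(r)*cos(r) - 8*cos(r))/(sin(r)^3 - 3*sin(r)^2 + 8*sin(r))^2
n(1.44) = 0.34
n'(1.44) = -0.04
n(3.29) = -1.60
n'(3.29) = 11.30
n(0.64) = 0.51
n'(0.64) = -0.57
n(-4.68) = 0.33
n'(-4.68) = 0.01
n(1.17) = 0.36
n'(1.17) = -0.12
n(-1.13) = -0.19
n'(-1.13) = -0.12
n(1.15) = 0.36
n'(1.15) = -0.13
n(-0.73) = -0.29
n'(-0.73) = -0.41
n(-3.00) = -1.68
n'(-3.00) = 12.42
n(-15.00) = -0.30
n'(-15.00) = 0.44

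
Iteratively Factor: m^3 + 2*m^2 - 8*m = (m + 4)*(m^2 - 2*m) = m*(m + 4)*(m - 2)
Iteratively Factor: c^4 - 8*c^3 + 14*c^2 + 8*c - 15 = (c - 3)*(c^3 - 5*c^2 - c + 5) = (c - 5)*(c - 3)*(c^2 - 1) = (c - 5)*(c - 3)*(c + 1)*(c - 1)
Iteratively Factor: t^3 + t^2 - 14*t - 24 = (t - 4)*(t^2 + 5*t + 6) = (t - 4)*(t + 3)*(t + 2)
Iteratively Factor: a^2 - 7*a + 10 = (a - 2)*(a - 5)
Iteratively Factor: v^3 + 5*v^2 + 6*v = (v + 3)*(v^2 + 2*v) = v*(v + 3)*(v + 2)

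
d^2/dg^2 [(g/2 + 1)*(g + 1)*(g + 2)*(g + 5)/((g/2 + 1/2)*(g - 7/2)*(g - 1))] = 4*(325*g^3 - 327*g^2 - 1941*g + 3293)/(8*g^6 - 108*g^5 + 570*g^4 - 1485*g^3 + 1995*g^2 - 1323*g + 343)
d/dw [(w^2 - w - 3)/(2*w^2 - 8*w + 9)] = 3*(-2*w^2 + 10*w - 11)/(4*w^4 - 32*w^3 + 100*w^2 - 144*w + 81)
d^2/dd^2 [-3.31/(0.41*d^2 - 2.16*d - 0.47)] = (-1.112822*d^2 + 5.862672*d + 3.31*(0.82*d - 2.16)*(1.64*d - 4.32) + 1.275674)/(-0.41*d^2 + 2.16*d + 0.47)^3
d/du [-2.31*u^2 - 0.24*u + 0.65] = -4.62*u - 0.24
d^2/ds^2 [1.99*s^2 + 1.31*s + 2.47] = 3.98000000000000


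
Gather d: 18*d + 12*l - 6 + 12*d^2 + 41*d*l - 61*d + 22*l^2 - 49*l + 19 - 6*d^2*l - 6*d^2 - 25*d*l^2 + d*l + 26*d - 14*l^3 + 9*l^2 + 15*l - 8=d^2*(6 - 6*l) + d*(-25*l^2 + 42*l - 17) - 14*l^3 + 31*l^2 - 22*l + 5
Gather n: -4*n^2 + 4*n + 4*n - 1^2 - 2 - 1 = -4*n^2 + 8*n - 4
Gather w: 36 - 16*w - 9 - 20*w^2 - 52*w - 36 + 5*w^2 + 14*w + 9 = -15*w^2 - 54*w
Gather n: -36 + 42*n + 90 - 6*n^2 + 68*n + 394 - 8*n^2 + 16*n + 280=-14*n^2 + 126*n + 728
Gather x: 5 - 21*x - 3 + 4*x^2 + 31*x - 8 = 4*x^2 + 10*x - 6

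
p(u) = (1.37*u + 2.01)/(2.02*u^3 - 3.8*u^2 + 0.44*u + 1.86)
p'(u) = (1.37*u + 2.01)*(-6.06*u^2 + 7.6*u - 0.44)/(2.02*u^3 - 3.8*u^2 + 0.44*u + 1.86)^2 + 1.37/(2.02*u^3 - 3.8*u^2 + 0.44*u + 1.86) = (-5.5348*u^3 - 6.9746*u^2 + 15.276*u + 1.6638)/(4.0804*u^6 - 15.352*u^5 + 16.2176*u^4 + 4.1704*u^3 - 13.9424*u^2 + 1.6368*u + 3.4596)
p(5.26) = 0.05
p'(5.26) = -0.02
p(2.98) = 0.27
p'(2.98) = -0.31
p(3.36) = 0.18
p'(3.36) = -0.17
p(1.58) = 4.03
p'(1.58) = -12.52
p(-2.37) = 0.03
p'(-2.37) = -0.00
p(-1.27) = -0.03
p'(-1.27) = -0.22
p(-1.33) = -0.02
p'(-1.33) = -0.17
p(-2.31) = 0.03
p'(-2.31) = -0.00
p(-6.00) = 0.01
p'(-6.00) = 0.00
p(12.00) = 0.01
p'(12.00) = -0.00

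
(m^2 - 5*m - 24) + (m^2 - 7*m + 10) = 2*m^2 - 12*m - 14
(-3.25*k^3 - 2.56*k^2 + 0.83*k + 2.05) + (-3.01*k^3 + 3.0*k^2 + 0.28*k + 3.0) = -6.26*k^3 + 0.44*k^2 + 1.11*k + 5.05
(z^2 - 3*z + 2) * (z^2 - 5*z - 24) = z^4 - 8*z^3 - 7*z^2 + 62*z - 48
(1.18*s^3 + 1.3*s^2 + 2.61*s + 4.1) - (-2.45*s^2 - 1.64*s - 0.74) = 1.18*s^3 + 3.75*s^2 + 4.25*s + 4.84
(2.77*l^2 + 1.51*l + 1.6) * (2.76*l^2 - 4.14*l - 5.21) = 7.6452*l^4 - 7.3002*l^3 - 16.2671*l^2 - 14.4911*l - 8.336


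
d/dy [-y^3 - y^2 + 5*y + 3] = -3*y^2 - 2*y + 5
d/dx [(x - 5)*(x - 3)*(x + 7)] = 3*x^2 - 2*x - 41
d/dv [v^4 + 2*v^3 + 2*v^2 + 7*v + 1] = 4*v^3 + 6*v^2 + 4*v + 7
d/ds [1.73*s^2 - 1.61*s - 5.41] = 3.46*s - 1.61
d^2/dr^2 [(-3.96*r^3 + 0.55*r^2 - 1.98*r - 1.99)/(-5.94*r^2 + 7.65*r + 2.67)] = (2.27373675443232e-13*r^5 + 678.845772*r^3 + 854.258724*r^2 - 184.768452*r + 207.314784)/(209.584584*r^6 - 809.75862*r^5 + 760.249314*r^4 + 280.267695*r^3 - 341.728227*r^2 - 163.608255*r - 19.034163)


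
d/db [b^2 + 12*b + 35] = 2*b + 12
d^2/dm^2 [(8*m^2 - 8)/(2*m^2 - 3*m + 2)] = 16*(6*m^3 - 24*m^2 + 18*m - 1)/(8*m^6 - 36*m^5 + 78*m^4 - 99*m^3 + 78*m^2 - 36*m + 8)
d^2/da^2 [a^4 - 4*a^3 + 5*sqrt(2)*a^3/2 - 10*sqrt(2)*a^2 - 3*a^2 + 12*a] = 12*a^2 - 24*a + 15*sqrt(2)*a - 20*sqrt(2) - 6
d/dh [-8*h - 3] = -8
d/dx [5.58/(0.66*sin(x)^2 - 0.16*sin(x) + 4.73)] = (0.8928 - 7.3656*sin(x))*cos(x)/(0.66*sin(x)^2 - 0.16*sin(x) + 4.73)^2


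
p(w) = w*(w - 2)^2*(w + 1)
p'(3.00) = 31.00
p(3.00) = 12.00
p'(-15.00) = -15521.00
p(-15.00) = 60690.00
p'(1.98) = -0.23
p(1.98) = 0.00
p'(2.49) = 9.95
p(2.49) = 2.09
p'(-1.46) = -27.63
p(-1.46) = 8.04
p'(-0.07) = 3.95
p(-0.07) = -0.28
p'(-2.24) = -86.12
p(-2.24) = 49.93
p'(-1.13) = -13.26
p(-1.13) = 1.44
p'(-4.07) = -414.76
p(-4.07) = 460.37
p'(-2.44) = -107.69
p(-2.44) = 69.27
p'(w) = w*(w - 2)^2 + w*(w + 1)*(2*w - 4) + (w - 2)^2*(w + 1)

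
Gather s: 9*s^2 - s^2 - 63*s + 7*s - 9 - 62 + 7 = 8*s^2 - 56*s - 64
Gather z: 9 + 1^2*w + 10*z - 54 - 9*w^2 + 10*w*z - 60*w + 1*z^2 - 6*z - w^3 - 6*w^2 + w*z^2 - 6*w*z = -w^3 - 15*w^2 - 59*w + z^2*(w + 1) + z*(4*w + 4) - 45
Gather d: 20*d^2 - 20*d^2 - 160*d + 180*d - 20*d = 0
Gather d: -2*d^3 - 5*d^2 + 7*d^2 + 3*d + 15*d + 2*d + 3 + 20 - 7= -2*d^3 + 2*d^2 + 20*d + 16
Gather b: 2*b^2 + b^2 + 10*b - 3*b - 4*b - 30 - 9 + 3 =3*b^2 + 3*b - 36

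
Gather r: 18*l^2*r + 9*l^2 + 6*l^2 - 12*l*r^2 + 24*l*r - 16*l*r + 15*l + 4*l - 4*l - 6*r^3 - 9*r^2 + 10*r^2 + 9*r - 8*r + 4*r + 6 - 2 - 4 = 15*l^2 + 15*l - 6*r^3 + r^2*(1 - 12*l) + r*(18*l^2 + 8*l + 5)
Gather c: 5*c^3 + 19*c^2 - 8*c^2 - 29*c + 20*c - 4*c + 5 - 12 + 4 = 5*c^3 + 11*c^2 - 13*c - 3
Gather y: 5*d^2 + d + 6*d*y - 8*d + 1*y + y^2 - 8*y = 5*d^2 - 7*d + y^2 + y*(6*d - 7)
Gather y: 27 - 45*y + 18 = 45 - 45*y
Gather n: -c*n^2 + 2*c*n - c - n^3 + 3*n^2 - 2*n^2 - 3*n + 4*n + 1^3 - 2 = -c - n^3 + n^2*(1 - c) + n*(2*c + 1) - 1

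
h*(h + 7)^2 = h^3 + 14*h^2 + 49*h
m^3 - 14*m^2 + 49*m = m*(m - 7)^2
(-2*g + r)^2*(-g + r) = -4*g^3 + 8*g^2*r - 5*g*r^2 + r^3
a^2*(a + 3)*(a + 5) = a^4 + 8*a^3 + 15*a^2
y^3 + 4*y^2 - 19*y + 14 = (y - 2)*(y - 1)*(y + 7)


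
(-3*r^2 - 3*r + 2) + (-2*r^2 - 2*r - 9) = -5*r^2 - 5*r - 7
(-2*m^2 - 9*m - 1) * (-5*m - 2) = 10*m^3 + 49*m^2 + 23*m + 2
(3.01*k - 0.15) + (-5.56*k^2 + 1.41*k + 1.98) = -5.56*k^2 + 4.42*k + 1.83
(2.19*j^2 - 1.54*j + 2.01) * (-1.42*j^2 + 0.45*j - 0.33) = -3.1098*j^4 + 3.1723*j^3 - 4.2699*j^2 + 1.4127*j - 0.6633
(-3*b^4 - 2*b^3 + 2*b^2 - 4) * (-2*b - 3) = 6*b^5 + 13*b^4 + 2*b^3 - 6*b^2 + 8*b + 12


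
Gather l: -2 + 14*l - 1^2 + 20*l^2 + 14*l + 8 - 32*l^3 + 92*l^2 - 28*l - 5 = -32*l^3 + 112*l^2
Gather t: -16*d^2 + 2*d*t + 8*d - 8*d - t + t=-16*d^2 + 2*d*t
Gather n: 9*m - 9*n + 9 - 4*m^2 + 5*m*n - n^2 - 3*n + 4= -4*m^2 + 9*m - n^2 + n*(5*m - 12) + 13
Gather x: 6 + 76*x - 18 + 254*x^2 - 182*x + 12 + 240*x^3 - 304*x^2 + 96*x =240*x^3 - 50*x^2 - 10*x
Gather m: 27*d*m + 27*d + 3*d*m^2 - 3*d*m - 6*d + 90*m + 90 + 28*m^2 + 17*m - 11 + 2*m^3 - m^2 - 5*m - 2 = 21*d + 2*m^3 + m^2*(3*d + 27) + m*(24*d + 102) + 77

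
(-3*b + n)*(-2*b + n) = 6*b^2 - 5*b*n + n^2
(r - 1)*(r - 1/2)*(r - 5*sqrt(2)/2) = r^3 - 5*sqrt(2)*r^2/2 - 3*r^2/2 + r/2 + 15*sqrt(2)*r/4 - 5*sqrt(2)/4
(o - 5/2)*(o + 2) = o^2 - o/2 - 5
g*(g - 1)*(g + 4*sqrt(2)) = g^3 - g^2 + 4*sqrt(2)*g^2 - 4*sqrt(2)*g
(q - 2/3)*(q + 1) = q^2 + q/3 - 2/3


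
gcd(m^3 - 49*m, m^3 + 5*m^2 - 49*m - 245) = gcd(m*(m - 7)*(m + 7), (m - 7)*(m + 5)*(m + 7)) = m^2 - 49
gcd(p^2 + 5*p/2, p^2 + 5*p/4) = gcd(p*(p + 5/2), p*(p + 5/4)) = p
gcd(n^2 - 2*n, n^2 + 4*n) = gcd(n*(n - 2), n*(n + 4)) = n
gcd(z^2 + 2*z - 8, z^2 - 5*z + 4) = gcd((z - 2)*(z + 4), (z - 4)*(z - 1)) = 1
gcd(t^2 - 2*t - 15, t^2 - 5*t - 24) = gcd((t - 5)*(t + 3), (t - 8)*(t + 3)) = t + 3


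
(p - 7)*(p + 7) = p^2 - 49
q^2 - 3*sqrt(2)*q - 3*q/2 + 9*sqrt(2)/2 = (q - 3/2)*(q - 3*sqrt(2))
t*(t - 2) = t^2 - 2*t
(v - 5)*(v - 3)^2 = v^3 - 11*v^2 + 39*v - 45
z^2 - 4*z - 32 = (z - 8)*(z + 4)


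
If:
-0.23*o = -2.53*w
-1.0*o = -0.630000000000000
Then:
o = 0.63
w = 0.06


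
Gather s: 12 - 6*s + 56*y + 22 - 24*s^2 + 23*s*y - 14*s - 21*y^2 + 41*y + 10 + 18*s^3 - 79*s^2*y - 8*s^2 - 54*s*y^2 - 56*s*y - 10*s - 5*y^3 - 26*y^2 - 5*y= 18*s^3 + s^2*(-79*y - 32) + s*(-54*y^2 - 33*y - 30) - 5*y^3 - 47*y^2 + 92*y + 44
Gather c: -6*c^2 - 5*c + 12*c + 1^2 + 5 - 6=-6*c^2 + 7*c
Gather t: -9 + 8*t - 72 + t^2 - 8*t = t^2 - 81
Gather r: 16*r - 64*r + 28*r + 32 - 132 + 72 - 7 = -20*r - 35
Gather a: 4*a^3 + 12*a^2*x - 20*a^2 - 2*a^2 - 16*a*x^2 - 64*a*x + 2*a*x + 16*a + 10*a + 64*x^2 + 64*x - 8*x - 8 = 4*a^3 + a^2*(12*x - 22) + a*(-16*x^2 - 62*x + 26) + 64*x^2 + 56*x - 8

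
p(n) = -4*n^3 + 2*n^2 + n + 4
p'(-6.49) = -530.40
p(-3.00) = 127.00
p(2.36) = -35.08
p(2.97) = -80.18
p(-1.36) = 16.40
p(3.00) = -83.00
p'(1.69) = -26.51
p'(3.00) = -95.00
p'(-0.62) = -6.09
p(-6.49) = 1175.19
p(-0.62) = 5.10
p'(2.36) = -56.40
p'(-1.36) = -26.64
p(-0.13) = 3.91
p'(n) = -12*n^2 + 4*n + 1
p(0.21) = 4.26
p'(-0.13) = 0.28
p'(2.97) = -92.97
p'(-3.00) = -119.00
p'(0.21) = 1.31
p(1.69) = -7.91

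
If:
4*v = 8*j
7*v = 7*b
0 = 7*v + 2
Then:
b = -2/7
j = -1/7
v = -2/7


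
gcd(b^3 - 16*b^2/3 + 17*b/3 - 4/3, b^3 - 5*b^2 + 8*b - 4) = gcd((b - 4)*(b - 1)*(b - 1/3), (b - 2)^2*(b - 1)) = b - 1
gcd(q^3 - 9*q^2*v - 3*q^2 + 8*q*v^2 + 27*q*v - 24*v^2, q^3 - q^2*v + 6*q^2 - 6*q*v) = q - v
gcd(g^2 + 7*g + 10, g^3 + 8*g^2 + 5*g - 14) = g + 2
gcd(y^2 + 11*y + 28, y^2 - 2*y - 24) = y + 4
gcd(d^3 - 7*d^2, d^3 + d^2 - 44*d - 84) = d - 7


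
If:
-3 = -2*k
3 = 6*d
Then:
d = 1/2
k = 3/2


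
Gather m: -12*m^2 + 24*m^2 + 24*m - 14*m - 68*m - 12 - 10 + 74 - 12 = 12*m^2 - 58*m + 40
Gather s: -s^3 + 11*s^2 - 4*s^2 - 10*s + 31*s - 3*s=-s^3 + 7*s^2 + 18*s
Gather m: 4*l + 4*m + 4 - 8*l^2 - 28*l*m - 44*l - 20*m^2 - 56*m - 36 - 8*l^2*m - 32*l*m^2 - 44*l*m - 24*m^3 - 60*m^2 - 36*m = -8*l^2 - 40*l - 24*m^3 + m^2*(-32*l - 80) + m*(-8*l^2 - 72*l - 88) - 32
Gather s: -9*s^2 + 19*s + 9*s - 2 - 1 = -9*s^2 + 28*s - 3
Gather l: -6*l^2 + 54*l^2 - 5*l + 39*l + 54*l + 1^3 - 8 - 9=48*l^2 + 88*l - 16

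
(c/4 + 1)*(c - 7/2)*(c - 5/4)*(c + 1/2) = c^4/4 - c^3/16 - 15*c^2/4 + 163*c/64 + 35/16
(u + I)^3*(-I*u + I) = -I*u^4 + 3*u^3 + I*u^3 - 3*u^2 + 3*I*u^2 - u - 3*I*u + 1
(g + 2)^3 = g^3 + 6*g^2 + 12*g + 8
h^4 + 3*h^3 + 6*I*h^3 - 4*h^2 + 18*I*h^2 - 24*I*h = h*(h - 1)*(h + 4)*(h + 6*I)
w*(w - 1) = w^2 - w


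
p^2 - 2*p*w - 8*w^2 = (p - 4*w)*(p + 2*w)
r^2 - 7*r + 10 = (r - 5)*(r - 2)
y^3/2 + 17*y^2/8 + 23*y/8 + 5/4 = (y/2 + 1/2)*(y + 5/4)*(y + 2)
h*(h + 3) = h^2 + 3*h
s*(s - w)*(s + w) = s^3 - s*w^2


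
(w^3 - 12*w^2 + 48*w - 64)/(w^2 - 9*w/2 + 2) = 2*(w^2 - 8*w + 16)/(2*w - 1)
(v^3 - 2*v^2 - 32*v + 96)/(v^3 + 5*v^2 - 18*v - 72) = (v - 4)/(v + 3)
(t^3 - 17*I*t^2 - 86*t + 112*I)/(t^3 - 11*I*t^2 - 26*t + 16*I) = (t - 7*I)/(t - I)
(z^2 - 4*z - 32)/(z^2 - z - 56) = (z + 4)/(z + 7)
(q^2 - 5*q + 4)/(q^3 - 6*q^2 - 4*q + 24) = (q^2 - 5*q + 4)/(q^3 - 6*q^2 - 4*q + 24)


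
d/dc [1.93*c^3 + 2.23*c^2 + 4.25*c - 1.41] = 5.79*c^2 + 4.46*c + 4.25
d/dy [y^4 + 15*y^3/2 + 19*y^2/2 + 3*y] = 4*y^3 + 45*y^2/2 + 19*y + 3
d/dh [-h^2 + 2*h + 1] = 2 - 2*h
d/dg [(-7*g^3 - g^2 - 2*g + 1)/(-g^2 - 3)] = (7*g^4 + 61*g^2 + 8*g + 6)/(g^4 + 6*g^2 + 9)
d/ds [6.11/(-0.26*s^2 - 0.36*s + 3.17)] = (3.1772*s + 2.1996)/(0.26*s^2 + 0.36*s - 3.17)^2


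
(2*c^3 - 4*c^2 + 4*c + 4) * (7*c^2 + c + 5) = 14*c^5 - 26*c^4 + 34*c^3 + 12*c^2 + 24*c + 20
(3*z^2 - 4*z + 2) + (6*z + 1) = 3*z^2 + 2*z + 3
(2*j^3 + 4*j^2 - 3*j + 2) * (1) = 2*j^3 + 4*j^2 - 3*j + 2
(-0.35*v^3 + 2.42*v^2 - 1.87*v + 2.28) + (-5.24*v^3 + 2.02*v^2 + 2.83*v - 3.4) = -5.59*v^3 + 4.44*v^2 + 0.96*v - 1.12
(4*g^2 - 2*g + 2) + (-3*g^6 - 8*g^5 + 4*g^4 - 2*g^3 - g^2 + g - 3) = -3*g^6 - 8*g^5 + 4*g^4 - 2*g^3 + 3*g^2 - g - 1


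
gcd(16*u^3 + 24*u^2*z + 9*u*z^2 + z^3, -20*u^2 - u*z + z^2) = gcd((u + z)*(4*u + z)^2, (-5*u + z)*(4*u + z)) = 4*u + z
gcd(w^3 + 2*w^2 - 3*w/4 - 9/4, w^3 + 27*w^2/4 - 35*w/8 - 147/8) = w + 3/2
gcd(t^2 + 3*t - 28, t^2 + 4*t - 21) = t + 7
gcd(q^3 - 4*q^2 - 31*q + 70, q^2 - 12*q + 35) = q - 7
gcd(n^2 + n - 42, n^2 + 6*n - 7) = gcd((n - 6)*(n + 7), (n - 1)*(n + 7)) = n + 7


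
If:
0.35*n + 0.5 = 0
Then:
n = -1.43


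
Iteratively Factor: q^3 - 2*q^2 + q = (q - 1)*(q^2 - q) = (q - 1)^2*(q)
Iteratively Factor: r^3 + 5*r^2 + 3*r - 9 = (r + 3)*(r^2 + 2*r - 3) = (r + 3)^2*(r - 1)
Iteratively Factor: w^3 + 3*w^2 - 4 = (w - 1)*(w^2 + 4*w + 4) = (w - 1)*(w + 2)*(w + 2)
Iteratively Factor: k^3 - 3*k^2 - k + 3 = (k - 1)*(k^2 - 2*k - 3) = (k - 3)*(k - 1)*(k + 1)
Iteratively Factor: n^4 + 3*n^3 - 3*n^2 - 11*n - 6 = (n + 1)*(n^3 + 2*n^2 - 5*n - 6) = (n - 2)*(n + 1)*(n^2 + 4*n + 3) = (n - 2)*(n + 1)^2*(n + 3)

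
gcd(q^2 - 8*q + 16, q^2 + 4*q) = 1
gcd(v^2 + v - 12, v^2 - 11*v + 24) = v - 3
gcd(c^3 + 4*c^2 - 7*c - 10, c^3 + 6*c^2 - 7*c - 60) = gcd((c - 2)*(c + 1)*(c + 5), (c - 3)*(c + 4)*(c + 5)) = c + 5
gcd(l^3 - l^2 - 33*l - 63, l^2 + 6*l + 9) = l^2 + 6*l + 9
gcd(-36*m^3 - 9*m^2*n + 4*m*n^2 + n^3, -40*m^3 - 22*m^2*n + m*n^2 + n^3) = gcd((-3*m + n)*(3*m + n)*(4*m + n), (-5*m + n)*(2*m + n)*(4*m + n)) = 4*m + n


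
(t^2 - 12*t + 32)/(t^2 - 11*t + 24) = (t - 4)/(t - 3)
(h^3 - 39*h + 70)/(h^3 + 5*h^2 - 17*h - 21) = (h^2 - 7*h + 10)/(h^2 - 2*h - 3)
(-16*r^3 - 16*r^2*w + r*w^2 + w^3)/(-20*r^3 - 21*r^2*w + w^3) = (4*r - w)/(5*r - w)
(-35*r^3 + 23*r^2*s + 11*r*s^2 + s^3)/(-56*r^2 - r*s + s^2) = (5*r^2 - 4*r*s - s^2)/(8*r - s)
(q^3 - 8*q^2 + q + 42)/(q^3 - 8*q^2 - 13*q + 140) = (q^2 - q - 6)/(q^2 - q - 20)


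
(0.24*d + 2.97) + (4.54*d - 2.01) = 4.78*d + 0.96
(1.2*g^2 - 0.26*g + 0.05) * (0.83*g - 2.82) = 0.996*g^3 - 3.5998*g^2 + 0.7747*g - 0.141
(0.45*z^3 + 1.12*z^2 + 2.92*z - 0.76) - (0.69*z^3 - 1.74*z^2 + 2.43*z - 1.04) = -0.24*z^3 + 2.86*z^2 + 0.49*z + 0.28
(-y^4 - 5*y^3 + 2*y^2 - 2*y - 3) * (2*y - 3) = -2*y^5 - 7*y^4 + 19*y^3 - 10*y^2 + 9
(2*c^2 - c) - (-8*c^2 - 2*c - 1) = 10*c^2 + c + 1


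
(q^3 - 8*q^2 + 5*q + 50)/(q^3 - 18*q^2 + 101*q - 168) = (q^3 - 8*q^2 + 5*q + 50)/(q^3 - 18*q^2 + 101*q - 168)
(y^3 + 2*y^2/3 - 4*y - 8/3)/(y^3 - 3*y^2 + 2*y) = (3*y^2 + 8*y + 4)/(3*y*(y - 1))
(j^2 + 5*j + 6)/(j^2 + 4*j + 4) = (j + 3)/(j + 2)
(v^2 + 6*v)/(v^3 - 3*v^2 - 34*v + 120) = v/(v^2 - 9*v + 20)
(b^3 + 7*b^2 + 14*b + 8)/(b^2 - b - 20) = (b^2 + 3*b + 2)/(b - 5)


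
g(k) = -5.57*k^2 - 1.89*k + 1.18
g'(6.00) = -68.73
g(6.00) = -210.68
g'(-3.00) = 31.53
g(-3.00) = -43.28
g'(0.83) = -11.14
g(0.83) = -4.23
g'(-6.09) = 65.95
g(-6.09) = -193.89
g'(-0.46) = 3.23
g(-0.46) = 0.87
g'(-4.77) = 51.25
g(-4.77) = -116.54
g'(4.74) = -54.69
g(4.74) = -132.92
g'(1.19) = -15.15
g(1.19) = -8.96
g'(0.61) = -8.69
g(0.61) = -2.05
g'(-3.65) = 38.77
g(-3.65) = -66.13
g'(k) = -11.14*k - 1.89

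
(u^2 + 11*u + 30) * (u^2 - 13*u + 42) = u^4 - 2*u^3 - 71*u^2 + 72*u + 1260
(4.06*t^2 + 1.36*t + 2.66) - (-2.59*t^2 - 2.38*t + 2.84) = 6.65*t^2 + 3.74*t - 0.18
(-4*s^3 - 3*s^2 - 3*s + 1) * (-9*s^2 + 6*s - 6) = 36*s^5 + 3*s^4 + 33*s^3 - 9*s^2 + 24*s - 6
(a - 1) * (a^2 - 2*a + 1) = a^3 - 3*a^2 + 3*a - 1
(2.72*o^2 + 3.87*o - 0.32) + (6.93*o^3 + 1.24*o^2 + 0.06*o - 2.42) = 6.93*o^3 + 3.96*o^2 + 3.93*o - 2.74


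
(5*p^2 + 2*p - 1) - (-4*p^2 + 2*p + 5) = 9*p^2 - 6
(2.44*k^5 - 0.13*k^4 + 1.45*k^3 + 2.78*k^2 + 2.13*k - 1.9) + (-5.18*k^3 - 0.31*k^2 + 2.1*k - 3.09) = 2.44*k^5 - 0.13*k^4 - 3.73*k^3 + 2.47*k^2 + 4.23*k - 4.99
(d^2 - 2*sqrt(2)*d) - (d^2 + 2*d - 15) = -2*sqrt(2)*d - 2*d + 15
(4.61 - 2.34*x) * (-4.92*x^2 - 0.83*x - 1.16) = 11.5128*x^3 - 20.739*x^2 - 1.1119*x - 5.3476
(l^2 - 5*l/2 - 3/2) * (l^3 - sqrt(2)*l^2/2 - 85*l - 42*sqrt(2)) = l^5 - 5*l^4/2 - sqrt(2)*l^4/2 - 173*l^3/2 + 5*sqrt(2)*l^3/4 - 165*sqrt(2)*l^2/4 + 425*l^2/2 + 255*l/2 + 105*sqrt(2)*l + 63*sqrt(2)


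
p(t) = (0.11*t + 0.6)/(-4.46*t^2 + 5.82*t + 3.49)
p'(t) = (0.11*t + 0.6)*(8.92*t - 5.82)/(-4.46*t^2 + 5.82*t + 3.49)^2 + 0.11/(-4.46*t^2 + 5.82*t + 3.49)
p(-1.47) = -0.03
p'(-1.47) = -0.05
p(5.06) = -0.01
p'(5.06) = 0.01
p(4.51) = -0.02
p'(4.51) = 0.01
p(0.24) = 0.14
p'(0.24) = -0.08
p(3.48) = -0.03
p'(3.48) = 0.02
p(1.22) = 0.19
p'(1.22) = 0.27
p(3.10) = -0.04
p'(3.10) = 0.04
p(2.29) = -0.13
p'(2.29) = 0.27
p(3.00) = -0.05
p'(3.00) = 0.05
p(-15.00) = 0.00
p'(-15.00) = 0.00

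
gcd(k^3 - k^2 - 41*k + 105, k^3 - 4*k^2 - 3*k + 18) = k - 3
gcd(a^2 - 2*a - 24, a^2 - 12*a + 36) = a - 6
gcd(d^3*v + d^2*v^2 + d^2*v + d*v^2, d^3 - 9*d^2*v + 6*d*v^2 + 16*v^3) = d + v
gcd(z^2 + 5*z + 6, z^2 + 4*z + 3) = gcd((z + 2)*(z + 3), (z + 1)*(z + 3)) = z + 3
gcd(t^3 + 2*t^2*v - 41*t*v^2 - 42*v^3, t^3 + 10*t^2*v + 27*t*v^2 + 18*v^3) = t + v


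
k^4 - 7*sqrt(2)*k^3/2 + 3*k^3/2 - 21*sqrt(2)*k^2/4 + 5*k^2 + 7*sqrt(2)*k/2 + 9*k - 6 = (k - 1/2)*(k + 2)*(k - 2*sqrt(2))*(k - 3*sqrt(2)/2)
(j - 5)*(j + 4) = j^2 - j - 20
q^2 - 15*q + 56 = (q - 8)*(q - 7)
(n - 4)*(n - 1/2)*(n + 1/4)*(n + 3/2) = n^4 - 11*n^3/4 - 11*n^2/2 + 29*n/16 + 3/4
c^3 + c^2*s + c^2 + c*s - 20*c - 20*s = (c - 4)*(c + 5)*(c + s)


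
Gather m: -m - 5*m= -6*m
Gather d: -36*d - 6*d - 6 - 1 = -42*d - 7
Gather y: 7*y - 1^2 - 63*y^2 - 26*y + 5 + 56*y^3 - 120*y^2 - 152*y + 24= 56*y^3 - 183*y^2 - 171*y + 28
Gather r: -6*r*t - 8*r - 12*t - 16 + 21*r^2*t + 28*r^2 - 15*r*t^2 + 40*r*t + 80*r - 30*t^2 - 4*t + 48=r^2*(21*t + 28) + r*(-15*t^2 + 34*t + 72) - 30*t^2 - 16*t + 32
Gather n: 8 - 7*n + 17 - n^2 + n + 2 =-n^2 - 6*n + 27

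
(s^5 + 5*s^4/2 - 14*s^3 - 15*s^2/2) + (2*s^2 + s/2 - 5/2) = s^5 + 5*s^4/2 - 14*s^3 - 11*s^2/2 + s/2 - 5/2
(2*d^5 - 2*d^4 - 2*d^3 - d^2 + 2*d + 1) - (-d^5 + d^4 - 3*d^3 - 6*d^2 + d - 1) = 3*d^5 - 3*d^4 + d^3 + 5*d^2 + d + 2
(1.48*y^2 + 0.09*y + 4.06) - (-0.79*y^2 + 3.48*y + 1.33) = 2.27*y^2 - 3.39*y + 2.73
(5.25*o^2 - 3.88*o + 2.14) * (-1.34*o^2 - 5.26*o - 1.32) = -7.035*o^4 - 22.4158*o^3 + 10.6112*o^2 - 6.1348*o - 2.8248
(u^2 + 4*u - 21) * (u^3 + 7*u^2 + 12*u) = u^5 + 11*u^4 + 19*u^3 - 99*u^2 - 252*u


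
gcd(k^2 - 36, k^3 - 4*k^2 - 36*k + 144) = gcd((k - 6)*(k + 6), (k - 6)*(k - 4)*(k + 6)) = k^2 - 36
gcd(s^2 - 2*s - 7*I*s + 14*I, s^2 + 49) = s - 7*I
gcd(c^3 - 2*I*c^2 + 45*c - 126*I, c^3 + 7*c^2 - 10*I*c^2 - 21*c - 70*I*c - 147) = c - 3*I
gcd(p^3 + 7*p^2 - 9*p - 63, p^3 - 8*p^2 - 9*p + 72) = p^2 - 9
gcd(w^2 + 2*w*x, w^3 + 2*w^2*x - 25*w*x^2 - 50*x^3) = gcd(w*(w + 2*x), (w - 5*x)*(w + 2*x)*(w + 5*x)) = w + 2*x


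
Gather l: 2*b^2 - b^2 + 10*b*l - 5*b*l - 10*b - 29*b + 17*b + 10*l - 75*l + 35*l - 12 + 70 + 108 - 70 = b^2 - 22*b + l*(5*b - 30) + 96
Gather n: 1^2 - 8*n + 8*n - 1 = 0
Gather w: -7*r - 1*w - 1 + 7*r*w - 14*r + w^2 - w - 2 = -21*r + w^2 + w*(7*r - 2) - 3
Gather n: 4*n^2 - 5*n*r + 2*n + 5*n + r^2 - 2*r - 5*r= 4*n^2 + n*(7 - 5*r) + r^2 - 7*r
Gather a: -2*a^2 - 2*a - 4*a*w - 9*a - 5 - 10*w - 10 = -2*a^2 + a*(-4*w - 11) - 10*w - 15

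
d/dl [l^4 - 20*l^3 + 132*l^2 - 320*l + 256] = 4*l^3 - 60*l^2 + 264*l - 320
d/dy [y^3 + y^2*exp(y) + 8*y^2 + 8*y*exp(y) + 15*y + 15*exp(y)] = y^2*exp(y) + 3*y^2 + 10*y*exp(y) + 16*y + 23*exp(y) + 15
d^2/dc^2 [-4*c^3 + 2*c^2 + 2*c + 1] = 4 - 24*c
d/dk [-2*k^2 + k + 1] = 1 - 4*k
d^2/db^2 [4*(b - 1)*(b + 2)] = 8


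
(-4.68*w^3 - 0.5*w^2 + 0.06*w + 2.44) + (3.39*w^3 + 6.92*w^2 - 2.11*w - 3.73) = -1.29*w^3 + 6.42*w^2 - 2.05*w - 1.29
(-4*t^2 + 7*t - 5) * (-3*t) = 12*t^3 - 21*t^2 + 15*t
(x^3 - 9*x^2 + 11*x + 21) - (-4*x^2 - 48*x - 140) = x^3 - 5*x^2 + 59*x + 161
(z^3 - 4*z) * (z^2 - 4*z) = z^5 - 4*z^4 - 4*z^3 + 16*z^2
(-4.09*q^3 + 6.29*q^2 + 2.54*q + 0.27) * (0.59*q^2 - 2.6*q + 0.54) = -2.4131*q^5 + 14.3451*q^4 - 17.064*q^3 - 3.0481*q^2 + 0.6696*q + 0.1458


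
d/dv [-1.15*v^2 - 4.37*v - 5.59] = -2.3*v - 4.37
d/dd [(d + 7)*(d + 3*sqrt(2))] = 2*d + 3*sqrt(2) + 7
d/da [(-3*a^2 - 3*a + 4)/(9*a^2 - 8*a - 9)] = (51*a^2 - 18*a + 59)/(81*a^4 - 144*a^3 - 98*a^2 + 144*a + 81)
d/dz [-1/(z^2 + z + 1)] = (2*z + 1)/(z^2 + z + 1)^2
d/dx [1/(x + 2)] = -1/(x + 2)^2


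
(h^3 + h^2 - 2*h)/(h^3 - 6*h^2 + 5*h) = (h + 2)/(h - 5)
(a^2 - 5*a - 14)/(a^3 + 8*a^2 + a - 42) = (a^2 - 5*a - 14)/(a^3 + 8*a^2 + a - 42)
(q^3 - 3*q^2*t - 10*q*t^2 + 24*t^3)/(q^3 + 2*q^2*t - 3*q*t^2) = (q^2 - 6*q*t + 8*t^2)/(q*(q - t))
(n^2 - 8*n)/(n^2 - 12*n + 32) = n/(n - 4)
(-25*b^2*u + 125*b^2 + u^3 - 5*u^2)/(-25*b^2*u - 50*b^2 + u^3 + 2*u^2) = (u - 5)/(u + 2)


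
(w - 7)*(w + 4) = w^2 - 3*w - 28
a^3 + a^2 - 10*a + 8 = (a - 2)*(a - 1)*(a + 4)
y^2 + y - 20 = (y - 4)*(y + 5)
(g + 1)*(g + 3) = g^2 + 4*g + 3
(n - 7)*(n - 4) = n^2 - 11*n + 28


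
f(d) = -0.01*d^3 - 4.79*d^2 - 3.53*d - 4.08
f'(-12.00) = 107.11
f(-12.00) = -634.20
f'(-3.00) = 24.94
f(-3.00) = -36.33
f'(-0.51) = 1.35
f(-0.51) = -3.52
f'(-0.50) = 1.25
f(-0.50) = -3.51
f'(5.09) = -53.07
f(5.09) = -147.47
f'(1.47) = -17.68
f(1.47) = -19.65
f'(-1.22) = 8.11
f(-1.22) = -6.88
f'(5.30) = -55.15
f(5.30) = -158.83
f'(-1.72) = 12.86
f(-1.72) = -12.13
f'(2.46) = -27.28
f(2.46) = -41.90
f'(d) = -0.03*d^2 - 9.58*d - 3.53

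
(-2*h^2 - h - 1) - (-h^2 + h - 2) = -h^2 - 2*h + 1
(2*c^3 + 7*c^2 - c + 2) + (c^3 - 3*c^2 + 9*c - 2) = 3*c^3 + 4*c^2 + 8*c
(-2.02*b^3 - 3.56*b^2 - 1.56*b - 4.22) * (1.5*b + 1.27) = -3.03*b^4 - 7.9054*b^3 - 6.8612*b^2 - 8.3112*b - 5.3594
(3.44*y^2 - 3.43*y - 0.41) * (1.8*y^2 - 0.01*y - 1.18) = 6.192*y^4 - 6.2084*y^3 - 4.7629*y^2 + 4.0515*y + 0.4838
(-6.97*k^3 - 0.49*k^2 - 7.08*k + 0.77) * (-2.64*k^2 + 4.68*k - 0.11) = 18.4008*k^5 - 31.326*k^4 + 17.1647*k^3 - 35.1133*k^2 + 4.3824*k - 0.0847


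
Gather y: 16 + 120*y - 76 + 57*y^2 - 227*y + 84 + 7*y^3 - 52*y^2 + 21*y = 7*y^3 + 5*y^2 - 86*y + 24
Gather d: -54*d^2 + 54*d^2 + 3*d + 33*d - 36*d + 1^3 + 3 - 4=0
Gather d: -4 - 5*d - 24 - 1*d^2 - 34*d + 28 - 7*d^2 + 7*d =-8*d^2 - 32*d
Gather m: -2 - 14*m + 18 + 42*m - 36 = 28*m - 20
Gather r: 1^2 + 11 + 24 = 36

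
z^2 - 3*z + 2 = (z - 2)*(z - 1)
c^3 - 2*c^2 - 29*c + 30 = (c - 6)*(c - 1)*(c + 5)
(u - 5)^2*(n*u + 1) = n*u^3 - 10*n*u^2 + 25*n*u + u^2 - 10*u + 25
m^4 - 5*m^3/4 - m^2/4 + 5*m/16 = m*(m - 5/4)*(m - 1/2)*(m + 1/2)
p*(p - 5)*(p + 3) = p^3 - 2*p^2 - 15*p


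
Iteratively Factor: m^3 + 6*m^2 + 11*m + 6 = (m + 1)*(m^2 + 5*m + 6) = (m + 1)*(m + 3)*(m + 2)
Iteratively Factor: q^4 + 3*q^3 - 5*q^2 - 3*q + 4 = (q - 1)*(q^3 + 4*q^2 - q - 4) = (q - 1)*(q + 1)*(q^2 + 3*q - 4) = (q - 1)*(q + 1)*(q + 4)*(q - 1)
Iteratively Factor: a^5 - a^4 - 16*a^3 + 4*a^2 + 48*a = (a - 2)*(a^4 + a^3 - 14*a^2 - 24*a) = a*(a - 2)*(a^3 + a^2 - 14*a - 24) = a*(a - 2)*(a + 2)*(a^2 - a - 12) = a*(a - 2)*(a + 2)*(a + 3)*(a - 4)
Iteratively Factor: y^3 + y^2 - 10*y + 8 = (y - 1)*(y^2 + 2*y - 8) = (y - 1)*(y + 4)*(y - 2)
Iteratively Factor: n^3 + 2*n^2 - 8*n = (n + 4)*(n^2 - 2*n) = (n - 2)*(n + 4)*(n)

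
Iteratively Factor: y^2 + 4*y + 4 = (y + 2)*(y + 2)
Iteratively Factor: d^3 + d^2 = (d)*(d^2 + d) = d*(d + 1)*(d)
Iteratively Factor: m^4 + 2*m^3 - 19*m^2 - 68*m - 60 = (m + 3)*(m^3 - m^2 - 16*m - 20) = (m + 2)*(m + 3)*(m^2 - 3*m - 10) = (m + 2)^2*(m + 3)*(m - 5)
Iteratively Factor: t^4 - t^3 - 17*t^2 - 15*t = (t)*(t^3 - t^2 - 17*t - 15) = t*(t - 5)*(t^2 + 4*t + 3) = t*(t - 5)*(t + 1)*(t + 3)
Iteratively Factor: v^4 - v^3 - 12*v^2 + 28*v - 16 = (v - 1)*(v^3 - 12*v + 16) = (v - 2)*(v - 1)*(v^2 + 2*v - 8) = (v - 2)^2*(v - 1)*(v + 4)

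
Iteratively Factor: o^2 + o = (o)*(o + 1)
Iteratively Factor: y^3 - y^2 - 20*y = (y - 5)*(y^2 + 4*y) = y*(y - 5)*(y + 4)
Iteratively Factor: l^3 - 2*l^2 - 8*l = (l)*(l^2 - 2*l - 8) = l*(l - 4)*(l + 2)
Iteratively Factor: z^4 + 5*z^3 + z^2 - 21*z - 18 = (z + 3)*(z^3 + 2*z^2 - 5*z - 6) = (z + 1)*(z + 3)*(z^2 + z - 6) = (z + 1)*(z + 3)^2*(z - 2)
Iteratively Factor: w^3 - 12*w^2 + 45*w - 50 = (w - 2)*(w^2 - 10*w + 25) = (w - 5)*(w - 2)*(w - 5)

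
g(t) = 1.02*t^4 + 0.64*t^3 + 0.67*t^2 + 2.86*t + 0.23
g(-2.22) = 14.96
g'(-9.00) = -2828.00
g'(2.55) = 86.41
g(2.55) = 65.62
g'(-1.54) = -9.55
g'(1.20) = 14.28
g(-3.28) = 93.53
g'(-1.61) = -11.35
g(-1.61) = 1.54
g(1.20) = 7.85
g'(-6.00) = -817.34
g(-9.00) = 6254.42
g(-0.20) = -0.32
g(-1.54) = 0.81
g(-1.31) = -0.80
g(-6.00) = 1190.87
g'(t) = 4.08*t^3 + 1.92*t^2 + 1.34*t + 2.86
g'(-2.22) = -35.29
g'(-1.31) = -4.77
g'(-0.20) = 2.64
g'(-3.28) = -124.85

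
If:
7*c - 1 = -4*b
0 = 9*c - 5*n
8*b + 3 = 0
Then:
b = -3/8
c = 5/14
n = 9/14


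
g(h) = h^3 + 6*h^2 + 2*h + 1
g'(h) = 3*h^2 + 12*h + 2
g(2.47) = 57.61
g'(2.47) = 49.94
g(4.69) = 245.52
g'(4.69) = 124.27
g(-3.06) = 22.41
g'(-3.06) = -6.63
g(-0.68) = 2.10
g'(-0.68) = -4.77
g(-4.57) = 21.73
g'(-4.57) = 9.81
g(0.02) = 1.04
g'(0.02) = 2.24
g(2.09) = 40.52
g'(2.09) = 40.18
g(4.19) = 188.28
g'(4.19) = 104.95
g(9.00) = 1234.00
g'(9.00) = 353.00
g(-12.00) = -887.00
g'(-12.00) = 290.00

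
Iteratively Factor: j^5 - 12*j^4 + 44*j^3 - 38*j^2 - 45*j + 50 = (j - 2)*(j^4 - 10*j^3 + 24*j^2 + 10*j - 25) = (j - 2)*(j - 1)*(j^3 - 9*j^2 + 15*j + 25) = (j - 5)*(j - 2)*(j - 1)*(j^2 - 4*j - 5) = (j - 5)*(j - 2)*(j - 1)*(j + 1)*(j - 5)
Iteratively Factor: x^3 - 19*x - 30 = (x + 3)*(x^2 - 3*x - 10) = (x - 5)*(x + 3)*(x + 2)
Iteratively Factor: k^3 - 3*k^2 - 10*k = (k)*(k^2 - 3*k - 10) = k*(k - 5)*(k + 2)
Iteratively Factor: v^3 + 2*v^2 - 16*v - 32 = (v + 2)*(v^2 - 16) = (v - 4)*(v + 2)*(v + 4)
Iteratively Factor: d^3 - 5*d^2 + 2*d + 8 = (d - 4)*(d^2 - d - 2) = (d - 4)*(d + 1)*(d - 2)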